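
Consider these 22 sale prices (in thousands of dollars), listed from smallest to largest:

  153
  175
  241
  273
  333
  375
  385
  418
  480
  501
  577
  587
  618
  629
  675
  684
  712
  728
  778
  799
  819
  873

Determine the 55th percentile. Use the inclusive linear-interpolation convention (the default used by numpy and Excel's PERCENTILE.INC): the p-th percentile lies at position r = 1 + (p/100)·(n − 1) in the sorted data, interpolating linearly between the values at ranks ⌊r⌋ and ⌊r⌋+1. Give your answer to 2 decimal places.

n = 22.
r = 1 + (55/100)·(22 − 1) = 1 + 11.55 = 12.55.
Rank 12 is 587 and rank 13 is 618.
Interpolate: 587 + 0.55·(618 − 587) = 587 + 0.55·31 = 604.05.

604.05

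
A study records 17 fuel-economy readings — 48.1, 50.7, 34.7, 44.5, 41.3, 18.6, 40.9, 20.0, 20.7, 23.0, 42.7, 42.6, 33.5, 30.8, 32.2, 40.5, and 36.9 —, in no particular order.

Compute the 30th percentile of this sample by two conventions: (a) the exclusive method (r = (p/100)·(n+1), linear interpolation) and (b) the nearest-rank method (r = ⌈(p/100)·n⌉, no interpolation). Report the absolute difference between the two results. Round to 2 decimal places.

Sorted: 18.6, 20.0, 20.7, 23.0, 30.8, 32.2, 33.5, 34.7, 36.9, 40.5, 40.9, 41.3, 42.6, 42.7, 44.5, 48.1, 50.7.
n = 17.
(a) r = 5.4; between ranks 5 (30.8) and 6 (32.2): 31.36.
(b) the nearest-rank method: rank 6 → 32.2.
|31.36 − 32.2| = 0.84.

0.84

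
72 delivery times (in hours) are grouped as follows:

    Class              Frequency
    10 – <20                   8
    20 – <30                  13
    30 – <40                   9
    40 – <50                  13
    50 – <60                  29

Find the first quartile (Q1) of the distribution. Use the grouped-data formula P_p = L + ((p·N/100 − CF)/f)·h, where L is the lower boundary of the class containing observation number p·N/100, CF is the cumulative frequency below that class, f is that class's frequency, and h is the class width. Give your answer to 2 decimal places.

27.69

N = 72; target position k = 25/100 · 72 = 18.
Cumulative frequencies: 8, 21, 30, 43, 72.
Observation 18 falls in the class 20 – <30.
L = 20, CF = 8, f = 13, h = 10.
P25 = 20 + ((18 − 8)/13)·10 = 20 + 7.69231 = 27.6923.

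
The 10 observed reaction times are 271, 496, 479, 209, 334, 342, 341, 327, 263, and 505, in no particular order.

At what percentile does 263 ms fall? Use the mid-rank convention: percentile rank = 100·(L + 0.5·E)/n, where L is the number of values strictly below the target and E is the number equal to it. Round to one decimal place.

Sorted: 209, 263, 271, 327, 334, 341, 342, 479, 496, 505.
Count below 263: L = 1; count equal: E = 1; n = 10.
Percentile rank = 100·(1 + 0.5·1)/10 = 100·1.5/10 = 15.

15.0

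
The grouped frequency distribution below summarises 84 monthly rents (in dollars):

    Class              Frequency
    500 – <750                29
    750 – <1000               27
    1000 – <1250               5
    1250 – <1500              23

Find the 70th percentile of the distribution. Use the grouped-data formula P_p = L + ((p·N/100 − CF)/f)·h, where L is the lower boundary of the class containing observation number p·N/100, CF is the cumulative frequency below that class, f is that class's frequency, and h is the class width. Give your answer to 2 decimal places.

N = 84; target position k = 70/100 · 84 = 58.8.
Cumulative frequencies: 29, 56, 61, 84.
Observation 58.8 falls in the class 1000 – <1250.
L = 1000, CF = 56, f = 5, h = 250.
P70 = 1000 + ((58.8 − 56)/5)·250 = 1000 + 140 = 1140.

1140.00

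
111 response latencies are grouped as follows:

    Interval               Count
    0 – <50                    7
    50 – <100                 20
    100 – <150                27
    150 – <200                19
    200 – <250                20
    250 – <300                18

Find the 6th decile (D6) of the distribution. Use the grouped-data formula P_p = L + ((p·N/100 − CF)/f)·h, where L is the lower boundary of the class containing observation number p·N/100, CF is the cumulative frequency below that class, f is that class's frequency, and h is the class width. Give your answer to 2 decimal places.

183.16

N = 111; target position k = 60/100 · 111 = 66.6.
Cumulative frequencies: 7, 27, 54, 73, 93, 111.
Observation 66.6 falls in the class 150 – <200.
L = 150, CF = 54, f = 19, h = 50.
P60 = 150 + ((66.6 − 54)/19)·50 = 150 + 33.1579 = 183.158.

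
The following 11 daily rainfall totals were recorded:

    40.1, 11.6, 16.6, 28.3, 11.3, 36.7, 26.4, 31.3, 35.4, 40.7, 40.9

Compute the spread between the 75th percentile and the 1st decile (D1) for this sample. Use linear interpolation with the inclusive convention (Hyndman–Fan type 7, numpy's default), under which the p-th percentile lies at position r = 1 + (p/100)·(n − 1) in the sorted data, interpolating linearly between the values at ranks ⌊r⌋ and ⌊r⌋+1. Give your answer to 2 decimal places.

26.80

Sorted: 11.3, 11.6, 16.6, 26.4, 28.3, 31.3, 35.4, 36.7, 40.1, 40.7, 40.9.
n = 11.
P10: r = 2 (integer) → 11.6.
P75: r = 8.5; ranks 8–9 are 36.7, 40.1; interpolating gives 38.4.
Difference: 38.4 − 11.6 = 26.8.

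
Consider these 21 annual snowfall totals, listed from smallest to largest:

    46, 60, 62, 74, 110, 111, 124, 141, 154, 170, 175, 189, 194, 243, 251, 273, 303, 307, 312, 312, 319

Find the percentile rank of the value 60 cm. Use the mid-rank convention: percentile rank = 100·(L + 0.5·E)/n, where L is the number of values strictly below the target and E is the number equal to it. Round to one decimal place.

7.1

Count below 60: L = 1; count equal: E = 1; n = 21.
Percentile rank = 100·(1 + 0.5·1)/21 = 100·1.5/21 = 7.143.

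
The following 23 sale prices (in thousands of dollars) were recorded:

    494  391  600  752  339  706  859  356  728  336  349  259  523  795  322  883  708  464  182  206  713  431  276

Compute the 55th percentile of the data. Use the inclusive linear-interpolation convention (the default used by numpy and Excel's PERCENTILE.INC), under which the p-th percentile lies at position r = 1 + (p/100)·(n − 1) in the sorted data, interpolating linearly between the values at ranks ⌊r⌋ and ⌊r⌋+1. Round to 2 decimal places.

Sorted: 182, 206, 259, 276, 322, 336, 339, 349, 356, 391, 431, 464, 494, 523, 600, 706, 708, 713, 728, 752, 795, 859, 883.
n = 23.
r = 1 + (55/100)·(23 − 1) = 1 + 12.1 = 13.1.
Rank 13 is 494 and rank 14 is 523.
Interpolate: 494 + 0.1·(523 − 494) = 494 + 0.1·29 = 496.9.

496.90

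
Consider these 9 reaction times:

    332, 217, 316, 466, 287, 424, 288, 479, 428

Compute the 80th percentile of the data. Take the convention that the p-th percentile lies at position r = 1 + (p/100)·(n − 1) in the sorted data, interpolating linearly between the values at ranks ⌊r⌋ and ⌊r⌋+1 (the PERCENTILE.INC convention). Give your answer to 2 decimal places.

443.20

Sorted: 217, 287, 288, 316, 332, 424, 428, 466, 479.
n = 9.
r = 1 + (80/100)·(9 − 1) = 1 + 6.4 = 7.4.
Rank 7 is 428 and rank 8 is 466.
Interpolate: 428 + 0.4·(466 − 428) = 428 + 0.4·38 = 443.2.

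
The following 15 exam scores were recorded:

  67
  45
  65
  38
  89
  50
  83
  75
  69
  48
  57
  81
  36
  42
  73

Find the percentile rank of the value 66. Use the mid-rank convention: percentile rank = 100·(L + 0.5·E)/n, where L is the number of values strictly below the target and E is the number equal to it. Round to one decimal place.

53.3

Sorted: 36, 38, 42, 45, 48, 50, 57, 65, 67, 69, 73, 75, 81, 83, 89.
Count below 66: L = 8; count equal: E = 0; n = 15.
Percentile rank = 100·(8 + 0.5·0)/15 = 100·8/15 = 53.33.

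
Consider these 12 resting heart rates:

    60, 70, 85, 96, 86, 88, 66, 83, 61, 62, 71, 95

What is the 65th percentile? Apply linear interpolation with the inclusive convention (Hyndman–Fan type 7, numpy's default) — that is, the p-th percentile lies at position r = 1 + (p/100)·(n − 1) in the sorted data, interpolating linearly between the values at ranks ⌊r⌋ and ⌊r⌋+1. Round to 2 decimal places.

85.15

Sorted: 60, 61, 62, 66, 70, 71, 83, 85, 86, 88, 95, 96.
n = 12.
r = 1 + (65/100)·(12 − 1) = 1 + 7.15 = 8.15.
Rank 8 is 85 and rank 9 is 86.
Interpolate: 85 + 0.15·(86 − 85) = 85 + 0.15·1 = 85.15.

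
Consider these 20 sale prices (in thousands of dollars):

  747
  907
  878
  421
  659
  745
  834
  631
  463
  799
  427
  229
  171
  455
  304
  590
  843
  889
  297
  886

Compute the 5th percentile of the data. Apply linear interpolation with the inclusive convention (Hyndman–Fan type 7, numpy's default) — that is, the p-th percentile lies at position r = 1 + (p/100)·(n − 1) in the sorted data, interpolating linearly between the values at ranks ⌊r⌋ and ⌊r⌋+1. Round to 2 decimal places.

226.10

Sorted: 171, 229, 297, 304, 421, 427, 455, 463, 590, 631, 659, 745, 747, 799, 834, 843, 878, 886, 889, 907.
n = 20.
r = 1 + (5/100)·(20 − 1) = 1 + 0.95 = 1.95.
Rank 1 is 171 and rank 2 is 229.
Interpolate: 171 + 0.95·(229 − 171) = 171 + 0.95·58 = 226.1.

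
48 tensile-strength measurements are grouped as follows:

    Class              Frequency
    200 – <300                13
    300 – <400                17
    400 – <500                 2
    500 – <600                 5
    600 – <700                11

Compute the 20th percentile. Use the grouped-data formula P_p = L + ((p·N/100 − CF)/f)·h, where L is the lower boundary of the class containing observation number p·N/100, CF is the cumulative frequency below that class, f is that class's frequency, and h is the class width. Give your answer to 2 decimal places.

273.85

N = 48; target position k = 20/100 · 48 = 9.6.
Cumulative frequencies: 13, 30, 32, 37, 48.
Observation 9.6 falls in the class 200 – <300.
L = 200, CF = 0, f = 13, h = 100.
P20 = 200 + ((9.6 − 0)/13)·100 = 200 + 73.8462 = 273.846.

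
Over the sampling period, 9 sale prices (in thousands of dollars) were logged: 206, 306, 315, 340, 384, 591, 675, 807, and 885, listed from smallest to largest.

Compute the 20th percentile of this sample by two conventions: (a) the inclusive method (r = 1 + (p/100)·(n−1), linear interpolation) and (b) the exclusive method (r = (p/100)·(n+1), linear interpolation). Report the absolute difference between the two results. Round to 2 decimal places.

n = 9.
(a) r = 2.6; between ranks 2 (306) and 3 (315): 311.4.
(b) r = 2 → value at rank 2 = 306.
|311.4 − 306| = 5.4.

5.40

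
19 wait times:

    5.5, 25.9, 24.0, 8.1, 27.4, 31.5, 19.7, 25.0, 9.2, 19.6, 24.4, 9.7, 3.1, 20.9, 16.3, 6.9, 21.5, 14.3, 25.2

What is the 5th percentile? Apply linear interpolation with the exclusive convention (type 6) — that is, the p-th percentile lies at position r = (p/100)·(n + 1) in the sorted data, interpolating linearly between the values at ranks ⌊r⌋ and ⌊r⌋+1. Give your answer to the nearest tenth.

Sorted: 3.1, 5.5, 6.9, 8.1, 9.2, 9.7, 14.3, 16.3, 19.6, 19.7, 20.9, 21.5, 24.0, 24.4, 25.0, 25.2, 25.9, 27.4, 31.5.
n = 19.
r = (5/100)·(19 + 1) = 1.
r is an integer, so P5 is the value at rank 1: 3.1.

3.1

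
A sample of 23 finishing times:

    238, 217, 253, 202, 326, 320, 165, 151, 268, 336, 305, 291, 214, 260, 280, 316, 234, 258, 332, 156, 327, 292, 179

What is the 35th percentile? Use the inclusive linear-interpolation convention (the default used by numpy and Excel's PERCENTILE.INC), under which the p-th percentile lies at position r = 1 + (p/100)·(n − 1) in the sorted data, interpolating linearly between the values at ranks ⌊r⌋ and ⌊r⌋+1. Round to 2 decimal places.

Sorted: 151, 156, 165, 179, 202, 214, 217, 234, 238, 253, 258, 260, 268, 280, 291, 292, 305, 316, 320, 326, 327, 332, 336.
n = 23.
r = 1 + (35/100)·(23 − 1) = 1 + 7.7 = 8.7.
Rank 8 is 234 and rank 9 is 238.
Interpolate: 234 + 0.7·(238 − 234) = 234 + 0.7·4 = 236.8.

236.80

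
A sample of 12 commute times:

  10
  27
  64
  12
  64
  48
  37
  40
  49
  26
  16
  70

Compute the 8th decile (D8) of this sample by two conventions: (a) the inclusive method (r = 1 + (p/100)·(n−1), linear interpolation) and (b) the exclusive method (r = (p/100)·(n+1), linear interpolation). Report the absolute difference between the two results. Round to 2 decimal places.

3.00

Sorted: 10, 12, 16, 26, 27, 37, 40, 48, 49, 64, 64, 70.
n = 12.
(a) r = 9.8; between ranks 9 (49) and 10 (64): 61.
(b) r = 10.4; between ranks 10 (64) and 11 (64): 64.
|61 − 64| = 3.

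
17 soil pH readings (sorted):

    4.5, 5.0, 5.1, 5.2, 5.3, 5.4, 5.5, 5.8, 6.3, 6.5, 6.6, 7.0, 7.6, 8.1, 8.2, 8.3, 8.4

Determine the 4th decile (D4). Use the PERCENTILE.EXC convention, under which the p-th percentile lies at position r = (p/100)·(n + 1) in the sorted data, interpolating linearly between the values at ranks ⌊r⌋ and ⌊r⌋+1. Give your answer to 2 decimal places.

n = 17.
r = (40/100)·(17 + 1) = 7.2.
Rank 7 is 5.5 and rank 8 is 5.8.
Interpolate: 5.5 + 0.2·(5.8 − 5.5) = 5.5 + 0.2·0.3 = 5.56.

5.56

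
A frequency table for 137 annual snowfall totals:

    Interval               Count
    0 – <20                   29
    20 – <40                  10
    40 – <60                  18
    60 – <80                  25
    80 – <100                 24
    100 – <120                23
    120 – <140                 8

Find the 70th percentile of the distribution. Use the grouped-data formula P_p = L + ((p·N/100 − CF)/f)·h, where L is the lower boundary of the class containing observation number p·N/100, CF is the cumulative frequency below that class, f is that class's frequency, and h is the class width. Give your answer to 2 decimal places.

N = 137; target position k = 70/100 · 137 = 95.9.
Cumulative frequencies: 29, 39, 57, 82, 106, 129, 137.
Observation 95.9 falls in the class 80 – <100.
L = 80, CF = 82, f = 24, h = 20.
P70 = 80 + ((95.9 − 82)/24)·20 = 80 + 11.5833 = 91.5833.

91.58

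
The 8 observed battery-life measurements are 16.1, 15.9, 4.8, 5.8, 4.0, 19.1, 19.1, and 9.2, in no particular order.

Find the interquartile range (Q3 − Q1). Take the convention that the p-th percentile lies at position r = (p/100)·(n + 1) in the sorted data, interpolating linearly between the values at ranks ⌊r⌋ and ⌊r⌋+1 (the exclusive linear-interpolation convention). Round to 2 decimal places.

Sorted: 4.0, 4.8, 5.8, 9.2, 15.9, 16.1, 19.1, 19.1.
n = 8.
P25: r = 2.25; ranks 2–3 are 4.8, 5.8; interpolating gives 5.05.
P75: r = 6.75; ranks 6–7 are 16.1, 19.1; interpolating gives 18.35.
Difference: 18.35 − 5.05 = 13.3.

13.30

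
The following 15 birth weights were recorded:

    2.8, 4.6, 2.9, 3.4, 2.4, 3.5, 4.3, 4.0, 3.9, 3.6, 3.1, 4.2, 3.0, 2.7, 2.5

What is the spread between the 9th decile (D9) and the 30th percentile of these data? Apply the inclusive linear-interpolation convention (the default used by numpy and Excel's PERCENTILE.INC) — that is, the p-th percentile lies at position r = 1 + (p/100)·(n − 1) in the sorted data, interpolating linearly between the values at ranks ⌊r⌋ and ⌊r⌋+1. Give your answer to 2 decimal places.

Sorted: 2.4, 2.5, 2.7, 2.8, 2.9, 3.0, 3.1, 3.4, 3.5, 3.6, 3.9, 4.0, 4.2, 4.3, 4.6.
n = 15.
P30: r = 5.2; ranks 5–6 are 2.9, 3.0; interpolating gives 2.92.
P90: r = 13.6; ranks 13–14 are 4.2, 4.3; interpolating gives 4.26.
Difference: 4.26 − 2.92 = 1.34.

1.34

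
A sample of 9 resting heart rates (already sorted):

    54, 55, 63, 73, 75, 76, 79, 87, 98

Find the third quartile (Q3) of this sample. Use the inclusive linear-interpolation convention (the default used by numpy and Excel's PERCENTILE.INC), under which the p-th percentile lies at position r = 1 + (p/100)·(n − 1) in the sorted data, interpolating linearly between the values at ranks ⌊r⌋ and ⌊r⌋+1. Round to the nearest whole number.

79

n = 9.
r = 1 + (75/100)·(9 − 1) = 1 + 6 = 7.
r is an integer, so P75 is the value at rank 7: 79.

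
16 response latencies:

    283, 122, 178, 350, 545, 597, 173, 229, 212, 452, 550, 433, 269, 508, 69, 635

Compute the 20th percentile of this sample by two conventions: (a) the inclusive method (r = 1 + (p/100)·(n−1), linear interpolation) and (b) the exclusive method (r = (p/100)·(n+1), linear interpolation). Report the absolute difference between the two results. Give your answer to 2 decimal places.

3.00

Sorted: 69, 122, 173, 178, 212, 229, 269, 283, 350, 433, 452, 508, 545, 550, 597, 635.
n = 16.
(a) r = 4 → value at rank 4 = 178.
(b) r = 3.4; between ranks 3 (173) and 4 (178): 175.
|178 − 175| = 3.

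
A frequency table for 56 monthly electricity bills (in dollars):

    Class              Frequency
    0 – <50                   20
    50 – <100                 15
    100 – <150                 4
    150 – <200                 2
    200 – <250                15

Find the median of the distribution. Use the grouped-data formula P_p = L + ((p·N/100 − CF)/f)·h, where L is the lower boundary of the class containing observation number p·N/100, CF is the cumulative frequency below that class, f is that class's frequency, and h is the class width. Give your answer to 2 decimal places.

76.67

N = 56; target position k = 50/100 · 56 = 28.
Cumulative frequencies: 20, 35, 39, 41, 56.
Observation 28 falls in the class 50 – <100.
L = 50, CF = 20, f = 15, h = 50.
P50 = 50 + ((28 − 20)/15)·50 = 50 + 26.6667 = 76.6667.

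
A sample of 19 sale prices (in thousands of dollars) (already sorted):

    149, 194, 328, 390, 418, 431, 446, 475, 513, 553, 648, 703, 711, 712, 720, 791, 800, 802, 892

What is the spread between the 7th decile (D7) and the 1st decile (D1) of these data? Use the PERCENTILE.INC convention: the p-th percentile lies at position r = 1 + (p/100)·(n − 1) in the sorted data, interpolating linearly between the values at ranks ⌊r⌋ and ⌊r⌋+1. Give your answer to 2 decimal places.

410.40

n = 19.
P10: r = 2.8; ranks 2–3 are 194, 328; interpolating gives 301.2.
P70: r = 13.6; ranks 13–14 are 711, 712; interpolating gives 711.6.
Difference: 711.6 − 301.2 = 410.4.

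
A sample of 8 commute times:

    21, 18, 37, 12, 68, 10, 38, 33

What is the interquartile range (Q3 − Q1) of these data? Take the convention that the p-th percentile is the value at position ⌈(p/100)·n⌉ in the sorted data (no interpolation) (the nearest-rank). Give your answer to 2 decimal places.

25.00

Sorted: 10, 12, 18, 21, 33, 37, 38, 68.
n = 8.
P25: rank ⌈25/100·8⌉ = 2 → 12.
P75: rank ⌈75/100·8⌉ = 6 → 37.
Difference: 37 − 12 = 25.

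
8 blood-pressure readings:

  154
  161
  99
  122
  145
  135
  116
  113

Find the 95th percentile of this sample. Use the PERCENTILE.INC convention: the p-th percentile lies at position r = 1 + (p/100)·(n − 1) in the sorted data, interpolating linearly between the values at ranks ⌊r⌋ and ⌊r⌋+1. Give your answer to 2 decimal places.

158.55

Sorted: 99, 113, 116, 122, 135, 145, 154, 161.
n = 8.
r = 1 + (95/100)·(8 − 1) = 1 + 6.65 = 7.65.
Rank 7 is 154 and rank 8 is 161.
Interpolate: 154 + 0.65·(161 − 154) = 154 + 0.65·7 = 158.55.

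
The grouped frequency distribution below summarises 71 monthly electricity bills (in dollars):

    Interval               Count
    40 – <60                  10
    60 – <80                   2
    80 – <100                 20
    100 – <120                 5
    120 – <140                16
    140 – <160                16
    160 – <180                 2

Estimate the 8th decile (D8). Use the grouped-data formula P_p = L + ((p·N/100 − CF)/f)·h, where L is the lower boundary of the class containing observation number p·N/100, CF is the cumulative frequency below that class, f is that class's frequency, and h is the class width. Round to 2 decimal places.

144.75

N = 71; target position k = 80/100 · 71 = 56.8.
Cumulative frequencies: 10, 12, 32, 37, 53, 69, 71.
Observation 56.8 falls in the class 140 – <160.
L = 140, CF = 53, f = 16, h = 20.
P80 = 140 + ((56.8 − 53)/16)·20 = 140 + 4.75 = 144.75.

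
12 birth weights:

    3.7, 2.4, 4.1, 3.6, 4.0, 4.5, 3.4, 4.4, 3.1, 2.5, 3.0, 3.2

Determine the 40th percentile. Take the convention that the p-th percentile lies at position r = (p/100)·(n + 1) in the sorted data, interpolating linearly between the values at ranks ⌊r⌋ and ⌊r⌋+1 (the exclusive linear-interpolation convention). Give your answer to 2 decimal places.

3.24

Sorted: 2.4, 2.5, 3.0, 3.1, 3.2, 3.4, 3.6, 3.7, 4.0, 4.1, 4.4, 4.5.
n = 12.
r = (40/100)·(12 + 1) = 5.2.
Rank 5 is 3.2 and rank 6 is 3.4.
Interpolate: 3.2 + 0.2·(3.4 − 3.2) = 3.2 + 0.2·0.2 = 3.24.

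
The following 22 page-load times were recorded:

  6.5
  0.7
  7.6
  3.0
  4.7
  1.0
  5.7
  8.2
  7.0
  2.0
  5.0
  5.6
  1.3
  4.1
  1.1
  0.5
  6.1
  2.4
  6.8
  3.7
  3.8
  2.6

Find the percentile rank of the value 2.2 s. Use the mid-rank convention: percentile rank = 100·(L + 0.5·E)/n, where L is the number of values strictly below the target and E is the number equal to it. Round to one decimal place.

27.3

Sorted: 0.5, 0.7, 1.0, 1.1, 1.3, 2.0, 2.4, 2.6, 3.0, 3.7, 3.8, 4.1, 4.7, 5.0, 5.6, 5.7, 6.1, 6.5, 6.8, 7.0, 7.6, 8.2.
Count below 2.2: L = 6; count equal: E = 0; n = 22.
Percentile rank = 100·(6 + 0.5·0)/22 = 100·6/22 = 27.27.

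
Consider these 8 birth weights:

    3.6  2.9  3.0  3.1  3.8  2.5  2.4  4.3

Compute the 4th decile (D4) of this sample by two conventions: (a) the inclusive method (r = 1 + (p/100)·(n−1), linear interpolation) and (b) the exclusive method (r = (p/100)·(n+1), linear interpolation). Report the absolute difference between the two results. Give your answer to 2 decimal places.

Sorted: 2.4, 2.5, 2.9, 3.0, 3.1, 3.6, 3.8, 4.3.
n = 8.
(a) r = 3.8; between ranks 3 (2.9) and 4 (3.0): 2.98.
(b) r = 3.6; between ranks 3 (2.9) and 4 (3.0): 2.96.
|2.98 − 2.96| = 0.02.

0.02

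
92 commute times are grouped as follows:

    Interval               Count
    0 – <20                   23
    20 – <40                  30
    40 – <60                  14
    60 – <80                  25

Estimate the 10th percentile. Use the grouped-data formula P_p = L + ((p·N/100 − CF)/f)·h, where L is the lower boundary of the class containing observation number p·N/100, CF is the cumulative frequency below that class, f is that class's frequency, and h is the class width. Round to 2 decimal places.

8.00

N = 92; target position k = 10/100 · 92 = 9.2.
Cumulative frequencies: 23, 53, 67, 92.
Observation 9.2 falls in the class 0 – <20.
L = 0, CF = 0, f = 23, h = 20.
P10 = 0 + ((9.2 − 0)/23)·20 = 0 + 8 = 8.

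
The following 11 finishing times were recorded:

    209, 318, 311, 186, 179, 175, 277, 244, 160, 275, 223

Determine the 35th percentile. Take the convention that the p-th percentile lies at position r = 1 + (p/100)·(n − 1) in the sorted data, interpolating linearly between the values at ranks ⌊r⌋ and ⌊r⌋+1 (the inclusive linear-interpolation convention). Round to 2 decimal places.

197.50

Sorted: 160, 175, 179, 186, 209, 223, 244, 275, 277, 311, 318.
n = 11.
r = 1 + (35/100)·(11 − 1) = 1 + 3.5 = 4.5.
Rank 4 is 186 and rank 5 is 209.
Interpolate: 186 + 0.5·(209 − 186) = 186 + 0.5·23 = 197.5.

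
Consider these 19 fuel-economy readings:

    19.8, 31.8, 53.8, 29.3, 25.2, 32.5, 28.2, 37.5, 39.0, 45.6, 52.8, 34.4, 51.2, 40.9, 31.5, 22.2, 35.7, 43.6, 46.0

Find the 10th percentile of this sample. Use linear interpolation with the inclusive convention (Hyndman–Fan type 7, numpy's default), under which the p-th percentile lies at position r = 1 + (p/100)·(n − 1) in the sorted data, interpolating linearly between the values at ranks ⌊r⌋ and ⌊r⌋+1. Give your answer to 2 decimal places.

Sorted: 19.8, 22.2, 25.2, 28.2, 29.3, 31.5, 31.8, 32.5, 34.4, 35.7, 37.5, 39.0, 40.9, 43.6, 45.6, 46.0, 51.2, 52.8, 53.8.
n = 19.
r = 1 + (10/100)·(19 − 1) = 1 + 1.8 = 2.8.
Rank 2 is 22.2 and rank 3 is 25.2.
Interpolate: 22.2 + 0.8·(25.2 − 22.2) = 22.2 + 0.8·3 = 24.6.

24.60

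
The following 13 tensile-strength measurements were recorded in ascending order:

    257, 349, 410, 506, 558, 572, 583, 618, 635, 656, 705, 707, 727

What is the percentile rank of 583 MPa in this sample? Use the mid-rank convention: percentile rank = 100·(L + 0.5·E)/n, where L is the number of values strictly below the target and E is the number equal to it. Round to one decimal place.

Count below 583: L = 6; count equal: E = 1; n = 13.
Percentile rank = 100·(6 + 0.5·1)/13 = 100·6.5/13 = 50.

50.0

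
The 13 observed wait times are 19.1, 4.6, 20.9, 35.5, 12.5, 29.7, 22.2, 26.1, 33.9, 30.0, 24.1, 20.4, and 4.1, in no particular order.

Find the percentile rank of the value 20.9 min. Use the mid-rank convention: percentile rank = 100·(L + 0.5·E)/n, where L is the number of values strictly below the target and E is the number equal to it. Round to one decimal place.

Sorted: 4.1, 4.6, 12.5, 19.1, 20.4, 20.9, 22.2, 24.1, 26.1, 29.7, 30.0, 33.9, 35.5.
Count below 20.9: L = 5; count equal: E = 1; n = 13.
Percentile rank = 100·(5 + 0.5·1)/13 = 100·5.5/13 = 42.31.

42.3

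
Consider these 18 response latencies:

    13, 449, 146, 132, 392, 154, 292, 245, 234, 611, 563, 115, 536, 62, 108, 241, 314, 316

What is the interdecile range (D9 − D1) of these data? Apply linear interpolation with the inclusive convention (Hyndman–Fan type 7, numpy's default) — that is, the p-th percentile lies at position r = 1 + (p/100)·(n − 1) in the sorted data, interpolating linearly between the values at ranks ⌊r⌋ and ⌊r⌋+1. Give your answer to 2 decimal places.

449.90

Sorted: 13, 62, 108, 115, 132, 146, 154, 234, 241, 245, 292, 314, 316, 392, 449, 536, 563, 611.
n = 18.
P10: r = 2.7; ranks 2–3 are 62, 108; interpolating gives 94.2.
P90: r = 16.3; ranks 16–17 are 536, 563; interpolating gives 544.1.
Difference: 544.1 − 94.2 = 449.9.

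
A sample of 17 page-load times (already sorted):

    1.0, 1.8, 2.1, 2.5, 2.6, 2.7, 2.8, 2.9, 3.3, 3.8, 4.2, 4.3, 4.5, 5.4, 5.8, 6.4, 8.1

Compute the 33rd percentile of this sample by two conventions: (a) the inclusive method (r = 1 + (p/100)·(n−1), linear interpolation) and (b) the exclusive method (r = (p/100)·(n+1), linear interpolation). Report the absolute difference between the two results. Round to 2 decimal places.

n = 17.
(a) r = 6.28; between ranks 6 (2.7) and 7 (2.8): 2.728.
(b) r = 5.94; between ranks 5 (2.6) and 6 (2.7): 2.694.
|2.728 − 2.694| = 0.034.

0.03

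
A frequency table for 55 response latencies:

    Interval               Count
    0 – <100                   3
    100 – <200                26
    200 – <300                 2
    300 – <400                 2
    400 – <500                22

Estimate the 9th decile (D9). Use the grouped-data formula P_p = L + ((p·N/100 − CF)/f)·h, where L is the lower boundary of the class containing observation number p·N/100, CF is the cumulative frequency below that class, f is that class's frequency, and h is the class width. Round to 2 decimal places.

N = 55; target position k = 90/100 · 55 = 49.5.
Cumulative frequencies: 3, 29, 31, 33, 55.
Observation 49.5 falls in the class 400 – <500.
L = 400, CF = 33, f = 22, h = 100.
P90 = 400 + ((49.5 − 33)/22)·100 = 400 + 75 = 475.

475.00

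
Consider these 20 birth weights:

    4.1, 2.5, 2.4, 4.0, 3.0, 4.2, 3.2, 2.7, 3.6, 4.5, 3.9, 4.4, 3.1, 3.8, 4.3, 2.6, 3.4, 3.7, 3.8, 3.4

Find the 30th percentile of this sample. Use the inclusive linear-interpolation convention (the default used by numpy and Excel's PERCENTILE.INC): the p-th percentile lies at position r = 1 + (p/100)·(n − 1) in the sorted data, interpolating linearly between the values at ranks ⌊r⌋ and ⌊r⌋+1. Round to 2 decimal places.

Sorted: 2.4, 2.5, 2.6, 2.7, 3.0, 3.1, 3.2, 3.4, 3.4, 3.6, 3.7, 3.8, 3.8, 3.9, 4.0, 4.1, 4.2, 4.3, 4.4, 4.5.
n = 20.
r = 1 + (30/100)·(20 − 1) = 1 + 5.7 = 6.7.
Rank 6 is 3.1 and rank 7 is 3.2.
Interpolate: 3.1 + 0.7·(3.2 − 3.1) = 3.1 + 0.7·0.1 = 3.17.

3.17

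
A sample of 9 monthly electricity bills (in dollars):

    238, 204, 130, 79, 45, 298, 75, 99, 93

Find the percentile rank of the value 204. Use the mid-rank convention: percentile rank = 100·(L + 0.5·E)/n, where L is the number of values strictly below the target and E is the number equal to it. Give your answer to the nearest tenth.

72.2

Sorted: 45, 75, 79, 93, 99, 130, 204, 238, 298.
Count below 204: L = 6; count equal: E = 1; n = 9.
Percentile rank = 100·(6 + 0.5·1)/9 = 100·6.5/9 = 72.22.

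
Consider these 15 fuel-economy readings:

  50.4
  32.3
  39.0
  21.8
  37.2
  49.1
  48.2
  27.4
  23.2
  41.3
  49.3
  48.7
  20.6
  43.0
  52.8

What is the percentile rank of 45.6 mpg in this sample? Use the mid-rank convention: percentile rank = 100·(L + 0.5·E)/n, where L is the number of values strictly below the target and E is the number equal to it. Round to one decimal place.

Sorted: 20.6, 21.8, 23.2, 27.4, 32.3, 37.2, 39.0, 41.3, 43.0, 48.2, 48.7, 49.1, 49.3, 50.4, 52.8.
Count below 45.6: L = 9; count equal: E = 0; n = 15.
Percentile rank = 100·(9 + 0.5·0)/15 = 100·9/15 = 60.

60.0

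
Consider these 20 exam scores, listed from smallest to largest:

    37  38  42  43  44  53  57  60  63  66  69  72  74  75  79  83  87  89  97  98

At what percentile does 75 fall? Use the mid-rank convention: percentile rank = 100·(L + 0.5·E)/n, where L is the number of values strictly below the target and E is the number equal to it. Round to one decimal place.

Count below 75: L = 13; count equal: E = 1; n = 20.
Percentile rank = 100·(13 + 0.5·1)/20 = 100·13.5/20 = 67.5.

67.5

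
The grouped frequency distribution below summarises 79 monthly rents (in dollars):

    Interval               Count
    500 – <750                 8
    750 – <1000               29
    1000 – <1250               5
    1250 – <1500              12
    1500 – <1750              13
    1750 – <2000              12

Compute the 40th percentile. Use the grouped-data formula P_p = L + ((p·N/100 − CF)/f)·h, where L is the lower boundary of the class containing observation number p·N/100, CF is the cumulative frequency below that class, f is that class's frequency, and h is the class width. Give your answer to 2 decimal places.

953.45

N = 79; target position k = 40/100 · 79 = 31.6.
Cumulative frequencies: 8, 37, 42, 54, 67, 79.
Observation 31.6 falls in the class 750 – <1000.
L = 750, CF = 8, f = 29, h = 250.
P40 = 750 + ((31.6 − 8)/29)·250 = 750 + 203.448 = 953.448.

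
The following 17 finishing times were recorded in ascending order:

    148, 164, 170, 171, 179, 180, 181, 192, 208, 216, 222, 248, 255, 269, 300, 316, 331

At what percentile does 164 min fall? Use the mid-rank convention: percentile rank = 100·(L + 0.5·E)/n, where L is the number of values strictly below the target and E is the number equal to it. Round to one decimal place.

Count below 164: L = 1; count equal: E = 1; n = 17.
Percentile rank = 100·(1 + 0.5·1)/17 = 100·1.5/17 = 8.824.

8.8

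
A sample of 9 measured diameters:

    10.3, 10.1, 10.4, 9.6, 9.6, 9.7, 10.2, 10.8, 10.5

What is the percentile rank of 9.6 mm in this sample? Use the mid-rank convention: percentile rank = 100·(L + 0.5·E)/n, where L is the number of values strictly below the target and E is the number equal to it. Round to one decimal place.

11.1

Sorted: 9.6, 9.6, 9.7, 10.1, 10.2, 10.3, 10.4, 10.5, 10.8.
Count below 9.6: L = 0; count equal: E = 2; n = 9.
Percentile rank = 100·(0 + 0.5·2)/9 = 100·1/9 = 11.11.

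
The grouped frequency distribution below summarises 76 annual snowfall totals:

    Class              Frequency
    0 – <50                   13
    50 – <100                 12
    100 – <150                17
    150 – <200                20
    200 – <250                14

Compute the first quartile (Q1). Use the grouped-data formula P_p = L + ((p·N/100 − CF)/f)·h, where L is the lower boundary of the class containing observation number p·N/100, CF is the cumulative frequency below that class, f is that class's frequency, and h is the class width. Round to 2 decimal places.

N = 76; target position k = 25/100 · 76 = 19.
Cumulative frequencies: 13, 25, 42, 62, 76.
Observation 19 falls in the class 50 – <100.
L = 50, CF = 13, f = 12, h = 50.
P25 = 50 + ((19 − 13)/12)·50 = 50 + 25 = 75.

75.00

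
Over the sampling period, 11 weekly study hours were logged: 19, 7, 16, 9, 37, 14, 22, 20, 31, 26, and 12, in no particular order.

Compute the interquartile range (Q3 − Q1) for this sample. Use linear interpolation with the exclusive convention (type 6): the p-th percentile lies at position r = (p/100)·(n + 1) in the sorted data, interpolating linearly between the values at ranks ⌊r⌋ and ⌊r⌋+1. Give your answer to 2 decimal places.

Sorted: 7, 9, 12, 14, 16, 19, 20, 22, 26, 31, 37.
n = 11.
P25: r = 3 (integer) → 12.
P75: r = 9 (integer) → 26.
Difference: 26 − 12 = 14.

14.00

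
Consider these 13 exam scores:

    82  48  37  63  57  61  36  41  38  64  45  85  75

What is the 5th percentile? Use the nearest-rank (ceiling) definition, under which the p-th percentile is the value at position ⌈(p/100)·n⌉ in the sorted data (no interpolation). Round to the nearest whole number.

36

Sorted: 36, 37, 38, 41, 45, 48, 57, 61, 63, 64, 75, 82, 85.
n = 13.
Position = ⌈5/100 · 13⌉ = ⌈0.65⌉ = 1.
The value at rank 1 is 36.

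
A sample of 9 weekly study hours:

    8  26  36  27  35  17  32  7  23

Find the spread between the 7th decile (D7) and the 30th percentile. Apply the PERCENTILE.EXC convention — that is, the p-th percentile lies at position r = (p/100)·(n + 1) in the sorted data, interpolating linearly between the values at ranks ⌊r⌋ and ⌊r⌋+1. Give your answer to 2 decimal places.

15.00

Sorted: 7, 8, 17, 23, 26, 27, 32, 35, 36.
n = 9.
P30: r = 3 (integer) → 17.
P70: r = 7 (integer) → 32.
Difference: 32 − 17 = 15.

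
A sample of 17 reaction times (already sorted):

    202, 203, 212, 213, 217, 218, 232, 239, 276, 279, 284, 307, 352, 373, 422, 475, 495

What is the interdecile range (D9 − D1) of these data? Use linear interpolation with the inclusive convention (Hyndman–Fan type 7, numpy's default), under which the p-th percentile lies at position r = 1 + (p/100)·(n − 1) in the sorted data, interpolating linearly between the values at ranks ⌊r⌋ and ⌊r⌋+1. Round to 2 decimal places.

n = 17.
P10: r = 2.6; ranks 2–3 are 203, 212; interpolating gives 208.4.
P90: r = 15.4; ranks 15–16 are 422, 475; interpolating gives 443.2.
Difference: 443.2 − 208.4 = 234.8.

234.80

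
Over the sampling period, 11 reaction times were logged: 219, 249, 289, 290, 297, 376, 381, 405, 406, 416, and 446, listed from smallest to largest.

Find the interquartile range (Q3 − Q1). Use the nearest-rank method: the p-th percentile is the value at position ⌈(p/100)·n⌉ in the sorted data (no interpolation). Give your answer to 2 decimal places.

n = 11.
P25: rank ⌈25/100·11⌉ = 3 → 289.
P75: rank ⌈75/100·11⌉ = 9 → 406.
Difference: 406 − 289 = 117.

117.00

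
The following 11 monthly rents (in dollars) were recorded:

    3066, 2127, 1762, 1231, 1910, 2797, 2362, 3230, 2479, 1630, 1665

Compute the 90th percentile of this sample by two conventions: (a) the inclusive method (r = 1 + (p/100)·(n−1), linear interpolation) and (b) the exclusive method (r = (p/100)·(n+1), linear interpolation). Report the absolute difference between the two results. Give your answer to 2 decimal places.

131.20

Sorted: 1231, 1630, 1665, 1762, 1910, 2127, 2362, 2479, 2797, 3066, 3230.
n = 11.
(a) r = 10 → value at rank 10 = 3066.
(b) r = 10.8; between ranks 10 (3066) and 11 (3230): 3197.2.
|3066 − 3197.2| = 131.2.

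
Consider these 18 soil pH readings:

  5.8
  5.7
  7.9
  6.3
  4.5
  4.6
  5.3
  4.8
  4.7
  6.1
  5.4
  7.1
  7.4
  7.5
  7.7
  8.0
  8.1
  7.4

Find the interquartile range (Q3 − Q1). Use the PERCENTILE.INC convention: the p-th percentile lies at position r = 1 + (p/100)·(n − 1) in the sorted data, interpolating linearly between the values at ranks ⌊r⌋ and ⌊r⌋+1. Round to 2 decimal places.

2.15

Sorted: 4.5, 4.6, 4.7, 4.8, 5.3, 5.4, 5.7, 5.8, 6.1, 6.3, 7.1, 7.4, 7.4, 7.5, 7.7, 7.9, 8.0, 8.1.
n = 18.
P25: r = 5.25; ranks 5–6 are 5.3, 5.4; interpolating gives 5.325.
P75: r = 13.75; ranks 13–14 are 7.4, 7.5; interpolating gives 7.475.
Difference: 7.475 − 5.325 = 2.15.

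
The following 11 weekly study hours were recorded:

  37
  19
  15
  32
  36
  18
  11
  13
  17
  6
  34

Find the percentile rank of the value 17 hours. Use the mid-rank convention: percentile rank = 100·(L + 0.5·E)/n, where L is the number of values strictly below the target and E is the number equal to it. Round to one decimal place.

40.9

Sorted: 6, 11, 13, 15, 17, 18, 19, 32, 34, 36, 37.
Count below 17: L = 4; count equal: E = 1; n = 11.
Percentile rank = 100·(4 + 0.5·1)/11 = 100·4.5/11 = 40.91.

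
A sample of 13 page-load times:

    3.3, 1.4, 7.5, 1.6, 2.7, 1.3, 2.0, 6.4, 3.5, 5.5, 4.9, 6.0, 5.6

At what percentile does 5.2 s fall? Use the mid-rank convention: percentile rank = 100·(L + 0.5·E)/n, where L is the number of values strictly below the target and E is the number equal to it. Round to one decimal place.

Sorted: 1.3, 1.4, 1.6, 2.0, 2.7, 3.3, 3.5, 4.9, 5.5, 5.6, 6.0, 6.4, 7.5.
Count below 5.2: L = 8; count equal: E = 0; n = 13.
Percentile rank = 100·(8 + 0.5·0)/13 = 100·8/13 = 61.54.

61.5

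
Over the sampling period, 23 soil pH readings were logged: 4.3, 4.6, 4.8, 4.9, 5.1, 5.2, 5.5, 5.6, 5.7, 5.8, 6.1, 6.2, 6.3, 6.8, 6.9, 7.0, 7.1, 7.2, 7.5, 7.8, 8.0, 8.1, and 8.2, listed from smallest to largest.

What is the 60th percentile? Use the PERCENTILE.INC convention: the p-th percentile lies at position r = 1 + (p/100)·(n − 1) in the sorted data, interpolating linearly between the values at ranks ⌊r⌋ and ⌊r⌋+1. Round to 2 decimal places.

n = 23.
r = 1 + (60/100)·(23 − 1) = 1 + 13.2 = 14.2.
Rank 14 is 6.8 and rank 15 is 6.9.
Interpolate: 6.8 + 0.2·(6.9 − 6.8) = 6.8 + 0.2·0.1 = 6.82.

6.82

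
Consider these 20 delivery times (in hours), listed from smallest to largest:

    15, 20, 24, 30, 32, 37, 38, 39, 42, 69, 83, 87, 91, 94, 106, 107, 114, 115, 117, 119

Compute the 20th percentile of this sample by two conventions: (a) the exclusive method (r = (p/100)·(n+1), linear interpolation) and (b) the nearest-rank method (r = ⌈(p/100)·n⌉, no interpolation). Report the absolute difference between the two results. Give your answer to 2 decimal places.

n = 20.
(a) r = 4.2; between ranks 4 (30) and 5 (32): 30.4.
(b) the nearest-rank method: rank 4 → 30.
|30.4 − 30| = 0.4.

0.40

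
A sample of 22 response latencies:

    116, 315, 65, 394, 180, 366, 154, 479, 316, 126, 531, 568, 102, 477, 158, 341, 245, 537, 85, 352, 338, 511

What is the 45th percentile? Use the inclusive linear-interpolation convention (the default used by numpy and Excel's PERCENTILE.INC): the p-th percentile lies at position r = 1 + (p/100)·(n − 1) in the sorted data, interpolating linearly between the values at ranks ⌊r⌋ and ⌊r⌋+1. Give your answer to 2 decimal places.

315.45

Sorted: 65, 85, 102, 116, 126, 154, 158, 180, 245, 315, 316, 338, 341, 352, 366, 394, 477, 479, 511, 531, 537, 568.
n = 22.
r = 1 + (45/100)·(22 − 1) = 1 + 9.45 = 10.45.
Rank 10 is 315 and rank 11 is 316.
Interpolate: 315 + 0.45·(316 − 315) = 315 + 0.45·1 = 315.45.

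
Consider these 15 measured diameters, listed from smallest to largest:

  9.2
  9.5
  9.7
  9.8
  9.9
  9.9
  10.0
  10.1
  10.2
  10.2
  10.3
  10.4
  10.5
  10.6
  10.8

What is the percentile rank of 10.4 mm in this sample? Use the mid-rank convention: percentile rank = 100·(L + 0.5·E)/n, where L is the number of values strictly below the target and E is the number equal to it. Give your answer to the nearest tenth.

76.7

Count below 10.4: L = 11; count equal: E = 1; n = 15.
Percentile rank = 100·(11 + 0.5·1)/15 = 100·11.5/15 = 76.67.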